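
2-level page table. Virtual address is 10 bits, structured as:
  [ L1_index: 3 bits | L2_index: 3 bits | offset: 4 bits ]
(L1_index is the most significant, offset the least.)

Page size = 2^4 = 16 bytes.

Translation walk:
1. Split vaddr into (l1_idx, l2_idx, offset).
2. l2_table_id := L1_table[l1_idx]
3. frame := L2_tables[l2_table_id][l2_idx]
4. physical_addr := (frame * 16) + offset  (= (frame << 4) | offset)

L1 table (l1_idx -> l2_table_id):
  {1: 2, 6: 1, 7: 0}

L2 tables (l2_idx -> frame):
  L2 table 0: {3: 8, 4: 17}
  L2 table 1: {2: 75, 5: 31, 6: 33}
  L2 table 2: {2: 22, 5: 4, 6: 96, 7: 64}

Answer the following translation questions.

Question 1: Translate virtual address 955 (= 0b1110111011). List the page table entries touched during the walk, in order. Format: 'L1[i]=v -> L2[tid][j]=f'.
Answer: L1[7]=0 -> L2[0][3]=8

Derivation:
vaddr = 955 = 0b1110111011
Split: l1_idx=7, l2_idx=3, offset=11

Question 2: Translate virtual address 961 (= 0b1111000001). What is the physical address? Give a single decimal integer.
Answer: 273

Derivation:
vaddr = 961 = 0b1111000001
Split: l1_idx=7, l2_idx=4, offset=1
L1[7] = 0
L2[0][4] = 17
paddr = 17 * 16 + 1 = 273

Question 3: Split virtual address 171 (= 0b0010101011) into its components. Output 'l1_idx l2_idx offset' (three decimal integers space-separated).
Answer: 1 2 11

Derivation:
vaddr = 171 = 0b0010101011
  top 3 bits -> l1_idx = 1
  next 3 bits -> l2_idx = 2
  bottom 4 bits -> offset = 11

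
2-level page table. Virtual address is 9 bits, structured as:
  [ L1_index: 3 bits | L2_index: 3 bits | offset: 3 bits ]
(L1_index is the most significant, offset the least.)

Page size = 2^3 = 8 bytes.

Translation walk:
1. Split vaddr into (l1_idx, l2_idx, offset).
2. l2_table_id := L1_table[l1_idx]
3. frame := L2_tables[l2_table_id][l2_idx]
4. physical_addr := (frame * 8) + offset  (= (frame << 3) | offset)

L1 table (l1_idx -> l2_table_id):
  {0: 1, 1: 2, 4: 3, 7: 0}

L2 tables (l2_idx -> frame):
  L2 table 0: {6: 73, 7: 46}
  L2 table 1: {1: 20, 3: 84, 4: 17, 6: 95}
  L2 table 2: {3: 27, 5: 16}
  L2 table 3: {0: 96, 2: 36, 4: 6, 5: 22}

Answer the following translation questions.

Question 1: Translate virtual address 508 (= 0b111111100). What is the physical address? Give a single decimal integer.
vaddr = 508 = 0b111111100
Split: l1_idx=7, l2_idx=7, offset=4
L1[7] = 0
L2[0][7] = 46
paddr = 46 * 8 + 4 = 372

Answer: 372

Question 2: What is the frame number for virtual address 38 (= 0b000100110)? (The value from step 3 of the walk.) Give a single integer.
Answer: 17

Derivation:
vaddr = 38: l1_idx=0, l2_idx=4
L1[0] = 1; L2[1][4] = 17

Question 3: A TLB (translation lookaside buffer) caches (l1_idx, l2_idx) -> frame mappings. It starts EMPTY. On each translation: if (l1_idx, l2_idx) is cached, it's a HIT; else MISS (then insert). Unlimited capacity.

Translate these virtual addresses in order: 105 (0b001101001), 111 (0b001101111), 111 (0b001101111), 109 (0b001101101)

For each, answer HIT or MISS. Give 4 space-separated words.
vaddr=105: (1,5) not in TLB -> MISS, insert
vaddr=111: (1,5) in TLB -> HIT
vaddr=111: (1,5) in TLB -> HIT
vaddr=109: (1,5) in TLB -> HIT

Answer: MISS HIT HIT HIT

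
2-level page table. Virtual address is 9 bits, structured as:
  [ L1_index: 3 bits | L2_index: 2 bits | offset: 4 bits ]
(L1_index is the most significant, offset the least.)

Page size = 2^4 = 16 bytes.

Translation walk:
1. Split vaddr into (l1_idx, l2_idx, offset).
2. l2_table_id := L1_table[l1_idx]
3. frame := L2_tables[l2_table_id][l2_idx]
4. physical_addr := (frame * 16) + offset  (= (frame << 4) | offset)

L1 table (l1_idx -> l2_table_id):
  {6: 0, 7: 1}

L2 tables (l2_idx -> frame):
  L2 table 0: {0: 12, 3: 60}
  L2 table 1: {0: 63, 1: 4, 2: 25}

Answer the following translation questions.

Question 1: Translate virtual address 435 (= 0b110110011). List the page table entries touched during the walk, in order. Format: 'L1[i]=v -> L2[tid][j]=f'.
vaddr = 435 = 0b110110011
Split: l1_idx=6, l2_idx=3, offset=3

Answer: L1[6]=0 -> L2[0][3]=60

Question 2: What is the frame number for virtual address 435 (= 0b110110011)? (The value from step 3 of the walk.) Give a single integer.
Answer: 60

Derivation:
vaddr = 435: l1_idx=6, l2_idx=3
L1[6] = 0; L2[0][3] = 60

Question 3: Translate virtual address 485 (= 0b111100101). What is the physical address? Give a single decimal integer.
vaddr = 485 = 0b111100101
Split: l1_idx=7, l2_idx=2, offset=5
L1[7] = 1
L2[1][2] = 25
paddr = 25 * 16 + 5 = 405

Answer: 405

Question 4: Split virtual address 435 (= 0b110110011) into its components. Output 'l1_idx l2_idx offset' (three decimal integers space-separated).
Answer: 6 3 3

Derivation:
vaddr = 435 = 0b110110011
  top 3 bits -> l1_idx = 6
  next 2 bits -> l2_idx = 3
  bottom 4 bits -> offset = 3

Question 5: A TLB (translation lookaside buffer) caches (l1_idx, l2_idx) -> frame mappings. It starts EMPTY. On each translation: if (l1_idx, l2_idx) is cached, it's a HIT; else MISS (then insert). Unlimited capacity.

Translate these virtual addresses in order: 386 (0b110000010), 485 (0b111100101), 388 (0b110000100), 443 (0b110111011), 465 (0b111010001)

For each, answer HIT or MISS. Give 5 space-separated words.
Answer: MISS MISS HIT MISS MISS

Derivation:
vaddr=386: (6,0) not in TLB -> MISS, insert
vaddr=485: (7,2) not in TLB -> MISS, insert
vaddr=388: (6,0) in TLB -> HIT
vaddr=443: (6,3) not in TLB -> MISS, insert
vaddr=465: (7,1) not in TLB -> MISS, insert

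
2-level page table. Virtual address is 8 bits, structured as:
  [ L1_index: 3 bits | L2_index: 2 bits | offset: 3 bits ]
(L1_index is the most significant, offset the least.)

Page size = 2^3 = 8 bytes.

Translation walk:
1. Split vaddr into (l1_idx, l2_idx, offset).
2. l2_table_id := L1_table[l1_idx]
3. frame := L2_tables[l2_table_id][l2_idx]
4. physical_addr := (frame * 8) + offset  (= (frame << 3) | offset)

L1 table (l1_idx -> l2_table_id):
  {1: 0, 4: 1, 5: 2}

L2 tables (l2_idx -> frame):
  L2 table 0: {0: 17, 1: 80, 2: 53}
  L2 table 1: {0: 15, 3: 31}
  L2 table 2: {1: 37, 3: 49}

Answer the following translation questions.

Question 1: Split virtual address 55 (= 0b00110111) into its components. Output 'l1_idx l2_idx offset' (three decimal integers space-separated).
vaddr = 55 = 0b00110111
  top 3 bits -> l1_idx = 1
  next 2 bits -> l2_idx = 2
  bottom 3 bits -> offset = 7

Answer: 1 2 7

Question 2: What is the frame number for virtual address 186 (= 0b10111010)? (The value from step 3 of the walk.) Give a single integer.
vaddr = 186: l1_idx=5, l2_idx=3
L1[5] = 2; L2[2][3] = 49

Answer: 49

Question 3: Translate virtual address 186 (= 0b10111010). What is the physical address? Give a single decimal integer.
vaddr = 186 = 0b10111010
Split: l1_idx=5, l2_idx=3, offset=2
L1[5] = 2
L2[2][3] = 49
paddr = 49 * 8 + 2 = 394

Answer: 394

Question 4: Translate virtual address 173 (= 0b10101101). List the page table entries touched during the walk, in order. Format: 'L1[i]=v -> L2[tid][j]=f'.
vaddr = 173 = 0b10101101
Split: l1_idx=5, l2_idx=1, offset=5

Answer: L1[5]=2 -> L2[2][1]=37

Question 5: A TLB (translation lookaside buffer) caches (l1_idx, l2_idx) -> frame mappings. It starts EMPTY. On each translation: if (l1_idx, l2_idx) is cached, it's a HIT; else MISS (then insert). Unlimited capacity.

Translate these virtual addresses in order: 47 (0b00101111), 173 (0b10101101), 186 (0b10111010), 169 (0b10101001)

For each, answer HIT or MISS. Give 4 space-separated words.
Answer: MISS MISS MISS HIT

Derivation:
vaddr=47: (1,1) not in TLB -> MISS, insert
vaddr=173: (5,1) not in TLB -> MISS, insert
vaddr=186: (5,3) not in TLB -> MISS, insert
vaddr=169: (5,1) in TLB -> HIT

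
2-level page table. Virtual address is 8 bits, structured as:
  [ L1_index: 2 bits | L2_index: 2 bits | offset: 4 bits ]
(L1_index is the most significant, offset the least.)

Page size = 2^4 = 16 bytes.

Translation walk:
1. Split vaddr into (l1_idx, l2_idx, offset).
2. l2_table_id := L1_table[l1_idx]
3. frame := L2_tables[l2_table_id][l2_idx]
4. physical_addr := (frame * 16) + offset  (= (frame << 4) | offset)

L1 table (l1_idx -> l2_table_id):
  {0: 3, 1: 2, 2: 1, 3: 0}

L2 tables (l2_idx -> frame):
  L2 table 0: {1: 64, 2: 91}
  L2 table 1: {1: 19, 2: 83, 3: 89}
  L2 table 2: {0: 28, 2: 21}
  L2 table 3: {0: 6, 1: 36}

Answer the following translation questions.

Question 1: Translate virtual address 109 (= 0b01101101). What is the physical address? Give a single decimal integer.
vaddr = 109 = 0b01101101
Split: l1_idx=1, l2_idx=2, offset=13
L1[1] = 2
L2[2][2] = 21
paddr = 21 * 16 + 13 = 349

Answer: 349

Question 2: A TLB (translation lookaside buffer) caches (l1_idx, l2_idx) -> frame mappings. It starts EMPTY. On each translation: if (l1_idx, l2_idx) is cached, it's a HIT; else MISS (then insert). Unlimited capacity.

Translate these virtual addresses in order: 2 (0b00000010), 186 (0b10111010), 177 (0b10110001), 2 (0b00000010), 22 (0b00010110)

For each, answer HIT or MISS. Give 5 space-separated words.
Answer: MISS MISS HIT HIT MISS

Derivation:
vaddr=2: (0,0) not in TLB -> MISS, insert
vaddr=186: (2,3) not in TLB -> MISS, insert
vaddr=177: (2,3) in TLB -> HIT
vaddr=2: (0,0) in TLB -> HIT
vaddr=22: (0,1) not in TLB -> MISS, insert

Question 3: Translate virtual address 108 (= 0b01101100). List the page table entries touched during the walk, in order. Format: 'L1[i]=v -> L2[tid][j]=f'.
Answer: L1[1]=2 -> L2[2][2]=21

Derivation:
vaddr = 108 = 0b01101100
Split: l1_idx=1, l2_idx=2, offset=12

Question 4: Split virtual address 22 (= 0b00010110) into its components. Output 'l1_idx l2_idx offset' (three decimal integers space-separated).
Answer: 0 1 6

Derivation:
vaddr = 22 = 0b00010110
  top 2 bits -> l1_idx = 0
  next 2 bits -> l2_idx = 1
  bottom 4 bits -> offset = 6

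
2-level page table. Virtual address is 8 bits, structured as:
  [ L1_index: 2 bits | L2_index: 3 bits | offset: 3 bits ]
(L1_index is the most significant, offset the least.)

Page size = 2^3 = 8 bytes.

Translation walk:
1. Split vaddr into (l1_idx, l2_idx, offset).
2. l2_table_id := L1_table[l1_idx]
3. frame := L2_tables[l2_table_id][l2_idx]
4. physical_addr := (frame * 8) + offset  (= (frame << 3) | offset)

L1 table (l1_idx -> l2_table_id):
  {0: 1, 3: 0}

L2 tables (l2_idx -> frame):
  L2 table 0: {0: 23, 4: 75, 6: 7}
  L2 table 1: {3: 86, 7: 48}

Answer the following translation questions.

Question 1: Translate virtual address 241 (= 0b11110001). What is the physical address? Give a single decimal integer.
Answer: 57

Derivation:
vaddr = 241 = 0b11110001
Split: l1_idx=3, l2_idx=6, offset=1
L1[3] = 0
L2[0][6] = 7
paddr = 7 * 8 + 1 = 57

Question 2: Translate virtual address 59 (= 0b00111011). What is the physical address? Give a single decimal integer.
Answer: 387

Derivation:
vaddr = 59 = 0b00111011
Split: l1_idx=0, l2_idx=7, offset=3
L1[0] = 1
L2[1][7] = 48
paddr = 48 * 8 + 3 = 387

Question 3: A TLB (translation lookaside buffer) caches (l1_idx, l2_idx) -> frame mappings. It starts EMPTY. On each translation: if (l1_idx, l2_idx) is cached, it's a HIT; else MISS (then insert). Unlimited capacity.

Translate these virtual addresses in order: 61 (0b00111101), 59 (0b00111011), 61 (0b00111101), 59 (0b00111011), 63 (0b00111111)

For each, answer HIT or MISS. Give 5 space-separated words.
vaddr=61: (0,7) not in TLB -> MISS, insert
vaddr=59: (0,7) in TLB -> HIT
vaddr=61: (0,7) in TLB -> HIT
vaddr=59: (0,7) in TLB -> HIT
vaddr=63: (0,7) in TLB -> HIT

Answer: MISS HIT HIT HIT HIT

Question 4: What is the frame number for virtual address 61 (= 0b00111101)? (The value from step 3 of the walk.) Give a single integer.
vaddr = 61: l1_idx=0, l2_idx=7
L1[0] = 1; L2[1][7] = 48

Answer: 48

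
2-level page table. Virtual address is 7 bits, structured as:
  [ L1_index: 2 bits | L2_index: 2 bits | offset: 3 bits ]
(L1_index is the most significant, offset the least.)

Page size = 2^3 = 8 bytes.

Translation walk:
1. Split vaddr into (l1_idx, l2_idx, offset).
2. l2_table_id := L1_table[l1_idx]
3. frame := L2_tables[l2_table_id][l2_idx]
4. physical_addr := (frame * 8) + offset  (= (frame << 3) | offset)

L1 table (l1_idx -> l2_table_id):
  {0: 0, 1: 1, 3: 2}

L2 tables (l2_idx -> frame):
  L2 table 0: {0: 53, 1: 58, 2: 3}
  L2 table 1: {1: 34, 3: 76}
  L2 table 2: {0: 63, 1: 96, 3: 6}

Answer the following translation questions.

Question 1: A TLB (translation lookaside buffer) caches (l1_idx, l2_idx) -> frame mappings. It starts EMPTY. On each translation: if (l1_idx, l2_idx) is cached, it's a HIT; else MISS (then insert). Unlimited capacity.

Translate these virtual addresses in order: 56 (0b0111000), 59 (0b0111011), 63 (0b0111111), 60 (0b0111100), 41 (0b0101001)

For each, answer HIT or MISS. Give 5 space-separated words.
Answer: MISS HIT HIT HIT MISS

Derivation:
vaddr=56: (1,3) not in TLB -> MISS, insert
vaddr=59: (1,3) in TLB -> HIT
vaddr=63: (1,3) in TLB -> HIT
vaddr=60: (1,3) in TLB -> HIT
vaddr=41: (1,1) not in TLB -> MISS, insert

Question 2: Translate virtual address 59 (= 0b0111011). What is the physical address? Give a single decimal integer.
vaddr = 59 = 0b0111011
Split: l1_idx=1, l2_idx=3, offset=3
L1[1] = 1
L2[1][3] = 76
paddr = 76 * 8 + 3 = 611

Answer: 611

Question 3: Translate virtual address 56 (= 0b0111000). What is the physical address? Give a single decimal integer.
vaddr = 56 = 0b0111000
Split: l1_idx=1, l2_idx=3, offset=0
L1[1] = 1
L2[1][3] = 76
paddr = 76 * 8 + 0 = 608

Answer: 608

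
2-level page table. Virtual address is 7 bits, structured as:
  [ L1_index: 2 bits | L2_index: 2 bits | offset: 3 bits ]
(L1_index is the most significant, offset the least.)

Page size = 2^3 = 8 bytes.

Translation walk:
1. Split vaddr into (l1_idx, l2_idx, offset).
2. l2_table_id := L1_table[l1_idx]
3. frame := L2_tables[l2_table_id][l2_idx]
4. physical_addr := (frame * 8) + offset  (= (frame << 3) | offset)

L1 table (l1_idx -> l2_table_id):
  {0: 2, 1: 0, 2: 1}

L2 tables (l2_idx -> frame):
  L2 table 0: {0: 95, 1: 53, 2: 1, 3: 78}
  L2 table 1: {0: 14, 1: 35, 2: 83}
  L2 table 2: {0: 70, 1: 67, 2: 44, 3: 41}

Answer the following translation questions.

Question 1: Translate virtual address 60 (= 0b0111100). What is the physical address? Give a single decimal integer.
vaddr = 60 = 0b0111100
Split: l1_idx=1, l2_idx=3, offset=4
L1[1] = 0
L2[0][3] = 78
paddr = 78 * 8 + 4 = 628

Answer: 628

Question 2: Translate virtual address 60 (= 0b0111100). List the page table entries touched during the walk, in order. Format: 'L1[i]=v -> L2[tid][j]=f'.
Answer: L1[1]=0 -> L2[0][3]=78

Derivation:
vaddr = 60 = 0b0111100
Split: l1_idx=1, l2_idx=3, offset=4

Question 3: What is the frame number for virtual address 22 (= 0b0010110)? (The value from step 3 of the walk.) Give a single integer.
Answer: 44

Derivation:
vaddr = 22: l1_idx=0, l2_idx=2
L1[0] = 2; L2[2][2] = 44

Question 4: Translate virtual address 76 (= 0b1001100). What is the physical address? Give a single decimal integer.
vaddr = 76 = 0b1001100
Split: l1_idx=2, l2_idx=1, offset=4
L1[2] = 1
L2[1][1] = 35
paddr = 35 * 8 + 4 = 284

Answer: 284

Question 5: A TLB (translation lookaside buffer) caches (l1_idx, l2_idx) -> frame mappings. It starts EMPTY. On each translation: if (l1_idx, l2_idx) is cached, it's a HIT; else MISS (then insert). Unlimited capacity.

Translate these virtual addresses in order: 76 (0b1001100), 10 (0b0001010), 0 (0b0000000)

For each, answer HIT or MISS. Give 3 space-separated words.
Answer: MISS MISS MISS

Derivation:
vaddr=76: (2,1) not in TLB -> MISS, insert
vaddr=10: (0,1) not in TLB -> MISS, insert
vaddr=0: (0,0) not in TLB -> MISS, insert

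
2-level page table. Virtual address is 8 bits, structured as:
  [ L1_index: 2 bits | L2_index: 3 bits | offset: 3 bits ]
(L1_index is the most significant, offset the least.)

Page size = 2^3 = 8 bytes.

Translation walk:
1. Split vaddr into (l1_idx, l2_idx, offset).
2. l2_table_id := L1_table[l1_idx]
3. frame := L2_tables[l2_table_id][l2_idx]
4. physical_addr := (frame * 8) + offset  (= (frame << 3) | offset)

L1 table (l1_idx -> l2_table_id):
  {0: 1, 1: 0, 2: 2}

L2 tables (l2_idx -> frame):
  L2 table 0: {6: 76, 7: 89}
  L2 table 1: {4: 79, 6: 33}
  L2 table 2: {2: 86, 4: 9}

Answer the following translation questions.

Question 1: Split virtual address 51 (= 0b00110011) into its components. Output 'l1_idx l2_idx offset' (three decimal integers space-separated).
Answer: 0 6 3

Derivation:
vaddr = 51 = 0b00110011
  top 2 bits -> l1_idx = 0
  next 3 bits -> l2_idx = 6
  bottom 3 bits -> offset = 3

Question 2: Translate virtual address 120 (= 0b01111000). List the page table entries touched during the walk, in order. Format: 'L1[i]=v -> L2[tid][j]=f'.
vaddr = 120 = 0b01111000
Split: l1_idx=1, l2_idx=7, offset=0

Answer: L1[1]=0 -> L2[0][7]=89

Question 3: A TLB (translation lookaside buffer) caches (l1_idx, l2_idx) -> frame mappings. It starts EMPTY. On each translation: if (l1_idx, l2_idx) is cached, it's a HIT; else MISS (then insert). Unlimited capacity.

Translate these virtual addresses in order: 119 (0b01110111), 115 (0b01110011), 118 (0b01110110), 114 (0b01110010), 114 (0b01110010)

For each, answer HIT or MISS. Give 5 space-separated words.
Answer: MISS HIT HIT HIT HIT

Derivation:
vaddr=119: (1,6) not in TLB -> MISS, insert
vaddr=115: (1,6) in TLB -> HIT
vaddr=118: (1,6) in TLB -> HIT
vaddr=114: (1,6) in TLB -> HIT
vaddr=114: (1,6) in TLB -> HIT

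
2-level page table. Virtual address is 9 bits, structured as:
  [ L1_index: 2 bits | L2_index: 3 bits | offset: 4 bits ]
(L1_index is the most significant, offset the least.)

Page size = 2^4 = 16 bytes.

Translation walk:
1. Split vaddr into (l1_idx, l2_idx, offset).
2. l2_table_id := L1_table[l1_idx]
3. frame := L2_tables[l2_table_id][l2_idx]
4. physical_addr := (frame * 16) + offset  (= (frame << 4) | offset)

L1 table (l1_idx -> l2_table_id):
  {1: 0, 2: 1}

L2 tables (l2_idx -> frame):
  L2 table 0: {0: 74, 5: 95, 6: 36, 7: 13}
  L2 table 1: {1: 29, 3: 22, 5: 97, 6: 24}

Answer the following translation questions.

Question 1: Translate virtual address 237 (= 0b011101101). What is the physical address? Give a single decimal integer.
Answer: 589

Derivation:
vaddr = 237 = 0b011101101
Split: l1_idx=1, l2_idx=6, offset=13
L1[1] = 0
L2[0][6] = 36
paddr = 36 * 16 + 13 = 589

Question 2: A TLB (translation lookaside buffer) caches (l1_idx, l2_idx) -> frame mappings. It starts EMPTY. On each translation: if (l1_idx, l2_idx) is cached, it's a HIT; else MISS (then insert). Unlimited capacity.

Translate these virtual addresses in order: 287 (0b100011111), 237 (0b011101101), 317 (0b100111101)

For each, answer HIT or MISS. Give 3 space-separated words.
Answer: MISS MISS MISS

Derivation:
vaddr=287: (2,1) not in TLB -> MISS, insert
vaddr=237: (1,6) not in TLB -> MISS, insert
vaddr=317: (2,3) not in TLB -> MISS, insert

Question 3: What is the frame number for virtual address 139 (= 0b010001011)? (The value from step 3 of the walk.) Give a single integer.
Answer: 74

Derivation:
vaddr = 139: l1_idx=1, l2_idx=0
L1[1] = 0; L2[0][0] = 74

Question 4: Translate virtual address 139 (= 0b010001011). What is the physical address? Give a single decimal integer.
vaddr = 139 = 0b010001011
Split: l1_idx=1, l2_idx=0, offset=11
L1[1] = 0
L2[0][0] = 74
paddr = 74 * 16 + 11 = 1195

Answer: 1195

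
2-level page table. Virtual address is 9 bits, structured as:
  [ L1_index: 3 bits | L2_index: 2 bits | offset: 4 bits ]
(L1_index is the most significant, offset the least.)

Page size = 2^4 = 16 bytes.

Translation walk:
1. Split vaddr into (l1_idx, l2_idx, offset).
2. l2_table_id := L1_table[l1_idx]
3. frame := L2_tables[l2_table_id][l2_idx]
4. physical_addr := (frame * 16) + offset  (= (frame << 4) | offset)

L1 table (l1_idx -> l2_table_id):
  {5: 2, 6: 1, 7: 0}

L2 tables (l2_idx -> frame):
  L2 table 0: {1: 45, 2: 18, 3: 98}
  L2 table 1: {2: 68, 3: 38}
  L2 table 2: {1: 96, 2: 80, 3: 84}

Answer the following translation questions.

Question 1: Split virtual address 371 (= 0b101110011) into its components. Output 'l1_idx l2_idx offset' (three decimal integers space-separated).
Answer: 5 3 3

Derivation:
vaddr = 371 = 0b101110011
  top 3 bits -> l1_idx = 5
  next 2 bits -> l2_idx = 3
  bottom 4 bits -> offset = 3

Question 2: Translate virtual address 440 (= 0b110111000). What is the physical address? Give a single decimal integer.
vaddr = 440 = 0b110111000
Split: l1_idx=6, l2_idx=3, offset=8
L1[6] = 1
L2[1][3] = 38
paddr = 38 * 16 + 8 = 616

Answer: 616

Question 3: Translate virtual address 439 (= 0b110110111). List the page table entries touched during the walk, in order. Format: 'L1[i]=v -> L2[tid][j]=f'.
vaddr = 439 = 0b110110111
Split: l1_idx=6, l2_idx=3, offset=7

Answer: L1[6]=1 -> L2[1][3]=38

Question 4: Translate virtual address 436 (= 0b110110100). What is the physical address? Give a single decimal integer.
vaddr = 436 = 0b110110100
Split: l1_idx=6, l2_idx=3, offset=4
L1[6] = 1
L2[1][3] = 38
paddr = 38 * 16 + 4 = 612

Answer: 612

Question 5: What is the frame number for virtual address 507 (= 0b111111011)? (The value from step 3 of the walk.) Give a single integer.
Answer: 98

Derivation:
vaddr = 507: l1_idx=7, l2_idx=3
L1[7] = 0; L2[0][3] = 98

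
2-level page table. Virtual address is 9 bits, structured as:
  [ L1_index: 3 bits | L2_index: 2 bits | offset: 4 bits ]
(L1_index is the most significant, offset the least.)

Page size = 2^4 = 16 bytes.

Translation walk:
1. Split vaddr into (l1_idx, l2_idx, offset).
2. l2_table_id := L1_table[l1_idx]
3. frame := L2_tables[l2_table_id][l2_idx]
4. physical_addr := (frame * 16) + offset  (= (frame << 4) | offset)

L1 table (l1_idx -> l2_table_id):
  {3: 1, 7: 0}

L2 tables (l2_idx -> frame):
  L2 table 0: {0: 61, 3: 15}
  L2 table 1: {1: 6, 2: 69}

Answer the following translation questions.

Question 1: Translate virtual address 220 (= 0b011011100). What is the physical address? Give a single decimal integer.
Answer: 108

Derivation:
vaddr = 220 = 0b011011100
Split: l1_idx=3, l2_idx=1, offset=12
L1[3] = 1
L2[1][1] = 6
paddr = 6 * 16 + 12 = 108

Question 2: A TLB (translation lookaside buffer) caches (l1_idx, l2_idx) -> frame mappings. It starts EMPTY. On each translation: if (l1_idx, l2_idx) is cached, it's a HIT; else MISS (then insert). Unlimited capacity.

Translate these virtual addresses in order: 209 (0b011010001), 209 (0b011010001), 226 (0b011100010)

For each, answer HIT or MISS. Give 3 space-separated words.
Answer: MISS HIT MISS

Derivation:
vaddr=209: (3,1) not in TLB -> MISS, insert
vaddr=209: (3,1) in TLB -> HIT
vaddr=226: (3,2) not in TLB -> MISS, insert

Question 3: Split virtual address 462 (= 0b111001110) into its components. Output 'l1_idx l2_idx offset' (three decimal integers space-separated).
vaddr = 462 = 0b111001110
  top 3 bits -> l1_idx = 7
  next 2 bits -> l2_idx = 0
  bottom 4 bits -> offset = 14

Answer: 7 0 14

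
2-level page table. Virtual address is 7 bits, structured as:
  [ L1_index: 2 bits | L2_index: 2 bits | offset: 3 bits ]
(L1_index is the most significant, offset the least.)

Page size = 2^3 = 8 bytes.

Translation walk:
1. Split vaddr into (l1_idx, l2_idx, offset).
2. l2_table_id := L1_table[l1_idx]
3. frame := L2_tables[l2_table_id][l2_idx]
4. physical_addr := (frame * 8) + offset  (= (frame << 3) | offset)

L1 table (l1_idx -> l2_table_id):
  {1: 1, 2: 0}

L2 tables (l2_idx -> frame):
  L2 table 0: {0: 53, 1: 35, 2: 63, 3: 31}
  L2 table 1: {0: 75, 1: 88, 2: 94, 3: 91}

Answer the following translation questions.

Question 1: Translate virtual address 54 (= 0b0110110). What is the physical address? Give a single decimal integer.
vaddr = 54 = 0b0110110
Split: l1_idx=1, l2_idx=2, offset=6
L1[1] = 1
L2[1][2] = 94
paddr = 94 * 8 + 6 = 758

Answer: 758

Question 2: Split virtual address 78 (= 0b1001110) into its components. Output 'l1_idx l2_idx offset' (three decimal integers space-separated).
Answer: 2 1 6

Derivation:
vaddr = 78 = 0b1001110
  top 2 bits -> l1_idx = 2
  next 2 bits -> l2_idx = 1
  bottom 3 bits -> offset = 6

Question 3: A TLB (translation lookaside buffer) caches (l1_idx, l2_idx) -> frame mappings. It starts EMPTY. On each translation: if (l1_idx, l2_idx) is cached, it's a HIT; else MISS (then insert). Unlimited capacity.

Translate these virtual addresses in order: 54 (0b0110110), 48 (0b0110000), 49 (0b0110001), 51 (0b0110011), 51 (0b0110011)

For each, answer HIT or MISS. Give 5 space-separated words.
vaddr=54: (1,2) not in TLB -> MISS, insert
vaddr=48: (1,2) in TLB -> HIT
vaddr=49: (1,2) in TLB -> HIT
vaddr=51: (1,2) in TLB -> HIT
vaddr=51: (1,2) in TLB -> HIT

Answer: MISS HIT HIT HIT HIT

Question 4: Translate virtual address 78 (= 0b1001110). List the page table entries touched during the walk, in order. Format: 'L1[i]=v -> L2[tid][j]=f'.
Answer: L1[2]=0 -> L2[0][1]=35

Derivation:
vaddr = 78 = 0b1001110
Split: l1_idx=2, l2_idx=1, offset=6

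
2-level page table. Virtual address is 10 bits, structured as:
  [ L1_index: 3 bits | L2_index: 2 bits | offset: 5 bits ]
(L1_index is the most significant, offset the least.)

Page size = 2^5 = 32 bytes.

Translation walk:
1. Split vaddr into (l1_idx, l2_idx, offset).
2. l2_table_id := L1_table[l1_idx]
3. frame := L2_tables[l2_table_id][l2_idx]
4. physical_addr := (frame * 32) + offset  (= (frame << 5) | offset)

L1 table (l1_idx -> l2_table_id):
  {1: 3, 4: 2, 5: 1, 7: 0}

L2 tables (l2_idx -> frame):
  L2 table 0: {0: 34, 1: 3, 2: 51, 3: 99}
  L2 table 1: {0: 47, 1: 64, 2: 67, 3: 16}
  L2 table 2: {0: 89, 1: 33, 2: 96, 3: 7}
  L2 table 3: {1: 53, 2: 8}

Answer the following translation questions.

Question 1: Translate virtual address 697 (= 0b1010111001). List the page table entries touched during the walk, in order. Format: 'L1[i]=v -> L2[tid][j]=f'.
vaddr = 697 = 0b1010111001
Split: l1_idx=5, l2_idx=1, offset=25

Answer: L1[5]=1 -> L2[1][1]=64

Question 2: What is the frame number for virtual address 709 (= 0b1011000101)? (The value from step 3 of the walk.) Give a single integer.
Answer: 67

Derivation:
vaddr = 709: l1_idx=5, l2_idx=2
L1[5] = 1; L2[1][2] = 67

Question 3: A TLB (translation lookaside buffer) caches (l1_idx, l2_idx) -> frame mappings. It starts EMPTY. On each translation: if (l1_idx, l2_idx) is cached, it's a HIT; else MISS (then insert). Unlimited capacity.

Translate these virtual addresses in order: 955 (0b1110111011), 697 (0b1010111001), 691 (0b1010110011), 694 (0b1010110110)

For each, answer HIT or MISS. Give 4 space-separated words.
Answer: MISS MISS HIT HIT

Derivation:
vaddr=955: (7,1) not in TLB -> MISS, insert
vaddr=697: (5,1) not in TLB -> MISS, insert
vaddr=691: (5,1) in TLB -> HIT
vaddr=694: (5,1) in TLB -> HIT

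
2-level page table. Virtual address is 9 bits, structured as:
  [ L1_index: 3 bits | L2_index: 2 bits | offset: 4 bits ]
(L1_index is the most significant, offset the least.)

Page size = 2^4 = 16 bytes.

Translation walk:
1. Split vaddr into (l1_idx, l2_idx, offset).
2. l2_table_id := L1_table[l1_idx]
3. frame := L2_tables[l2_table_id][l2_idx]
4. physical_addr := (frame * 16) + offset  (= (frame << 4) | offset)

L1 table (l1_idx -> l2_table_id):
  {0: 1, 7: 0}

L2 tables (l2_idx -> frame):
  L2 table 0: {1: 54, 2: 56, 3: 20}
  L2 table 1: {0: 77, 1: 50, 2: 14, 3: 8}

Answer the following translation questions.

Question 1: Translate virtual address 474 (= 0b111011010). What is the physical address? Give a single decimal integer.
vaddr = 474 = 0b111011010
Split: l1_idx=7, l2_idx=1, offset=10
L1[7] = 0
L2[0][1] = 54
paddr = 54 * 16 + 10 = 874

Answer: 874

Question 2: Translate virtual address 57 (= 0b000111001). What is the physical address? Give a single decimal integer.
vaddr = 57 = 0b000111001
Split: l1_idx=0, l2_idx=3, offset=9
L1[0] = 1
L2[1][3] = 8
paddr = 8 * 16 + 9 = 137

Answer: 137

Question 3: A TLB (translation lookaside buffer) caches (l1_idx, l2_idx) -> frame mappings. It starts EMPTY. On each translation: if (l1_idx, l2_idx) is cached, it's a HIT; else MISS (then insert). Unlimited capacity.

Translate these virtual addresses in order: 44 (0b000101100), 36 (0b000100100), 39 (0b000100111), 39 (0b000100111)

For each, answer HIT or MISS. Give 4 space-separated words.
vaddr=44: (0,2) not in TLB -> MISS, insert
vaddr=36: (0,2) in TLB -> HIT
vaddr=39: (0,2) in TLB -> HIT
vaddr=39: (0,2) in TLB -> HIT

Answer: MISS HIT HIT HIT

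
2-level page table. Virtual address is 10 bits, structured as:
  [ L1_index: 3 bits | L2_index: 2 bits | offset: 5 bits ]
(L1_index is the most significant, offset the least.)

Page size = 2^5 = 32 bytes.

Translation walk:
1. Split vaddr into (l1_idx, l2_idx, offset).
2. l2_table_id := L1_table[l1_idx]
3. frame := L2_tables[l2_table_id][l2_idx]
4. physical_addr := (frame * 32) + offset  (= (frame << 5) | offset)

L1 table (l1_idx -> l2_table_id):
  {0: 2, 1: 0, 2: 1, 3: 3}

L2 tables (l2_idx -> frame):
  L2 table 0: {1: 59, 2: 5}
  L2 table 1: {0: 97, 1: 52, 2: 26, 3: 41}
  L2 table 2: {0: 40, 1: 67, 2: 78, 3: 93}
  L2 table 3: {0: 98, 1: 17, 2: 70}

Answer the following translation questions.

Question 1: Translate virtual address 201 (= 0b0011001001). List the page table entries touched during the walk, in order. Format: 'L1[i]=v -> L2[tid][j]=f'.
Answer: L1[1]=0 -> L2[0][2]=5

Derivation:
vaddr = 201 = 0b0011001001
Split: l1_idx=1, l2_idx=2, offset=9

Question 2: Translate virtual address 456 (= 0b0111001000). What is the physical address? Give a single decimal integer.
Answer: 2248

Derivation:
vaddr = 456 = 0b0111001000
Split: l1_idx=3, l2_idx=2, offset=8
L1[3] = 3
L2[3][2] = 70
paddr = 70 * 32 + 8 = 2248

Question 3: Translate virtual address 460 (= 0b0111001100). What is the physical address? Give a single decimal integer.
Answer: 2252

Derivation:
vaddr = 460 = 0b0111001100
Split: l1_idx=3, l2_idx=2, offset=12
L1[3] = 3
L2[3][2] = 70
paddr = 70 * 32 + 12 = 2252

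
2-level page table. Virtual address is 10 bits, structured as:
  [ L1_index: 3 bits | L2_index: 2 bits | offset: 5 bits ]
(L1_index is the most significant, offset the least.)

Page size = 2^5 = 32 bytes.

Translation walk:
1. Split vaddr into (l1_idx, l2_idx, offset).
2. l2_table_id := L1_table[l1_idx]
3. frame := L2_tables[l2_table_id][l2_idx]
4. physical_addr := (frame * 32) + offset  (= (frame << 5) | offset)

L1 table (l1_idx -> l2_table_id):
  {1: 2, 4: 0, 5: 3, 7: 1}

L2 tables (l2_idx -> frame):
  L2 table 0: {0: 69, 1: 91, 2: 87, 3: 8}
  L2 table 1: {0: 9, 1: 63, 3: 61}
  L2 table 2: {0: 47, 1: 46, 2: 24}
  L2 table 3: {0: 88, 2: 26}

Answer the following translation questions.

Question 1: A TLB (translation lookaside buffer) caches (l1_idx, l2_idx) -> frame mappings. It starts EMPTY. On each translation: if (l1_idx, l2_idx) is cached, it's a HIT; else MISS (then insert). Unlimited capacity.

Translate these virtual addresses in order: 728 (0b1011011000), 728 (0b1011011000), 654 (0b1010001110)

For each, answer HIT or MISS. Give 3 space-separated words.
Answer: MISS HIT MISS

Derivation:
vaddr=728: (5,2) not in TLB -> MISS, insert
vaddr=728: (5,2) in TLB -> HIT
vaddr=654: (5,0) not in TLB -> MISS, insert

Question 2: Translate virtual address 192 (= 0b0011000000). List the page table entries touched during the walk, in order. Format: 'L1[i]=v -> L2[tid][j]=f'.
Answer: L1[1]=2 -> L2[2][2]=24

Derivation:
vaddr = 192 = 0b0011000000
Split: l1_idx=1, l2_idx=2, offset=0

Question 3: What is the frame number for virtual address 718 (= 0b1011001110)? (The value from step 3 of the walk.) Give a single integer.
vaddr = 718: l1_idx=5, l2_idx=2
L1[5] = 3; L2[3][2] = 26

Answer: 26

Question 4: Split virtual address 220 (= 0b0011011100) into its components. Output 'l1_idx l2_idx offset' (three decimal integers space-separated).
Answer: 1 2 28

Derivation:
vaddr = 220 = 0b0011011100
  top 3 bits -> l1_idx = 1
  next 2 bits -> l2_idx = 2
  bottom 5 bits -> offset = 28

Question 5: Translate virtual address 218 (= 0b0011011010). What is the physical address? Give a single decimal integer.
Answer: 794

Derivation:
vaddr = 218 = 0b0011011010
Split: l1_idx=1, l2_idx=2, offset=26
L1[1] = 2
L2[2][2] = 24
paddr = 24 * 32 + 26 = 794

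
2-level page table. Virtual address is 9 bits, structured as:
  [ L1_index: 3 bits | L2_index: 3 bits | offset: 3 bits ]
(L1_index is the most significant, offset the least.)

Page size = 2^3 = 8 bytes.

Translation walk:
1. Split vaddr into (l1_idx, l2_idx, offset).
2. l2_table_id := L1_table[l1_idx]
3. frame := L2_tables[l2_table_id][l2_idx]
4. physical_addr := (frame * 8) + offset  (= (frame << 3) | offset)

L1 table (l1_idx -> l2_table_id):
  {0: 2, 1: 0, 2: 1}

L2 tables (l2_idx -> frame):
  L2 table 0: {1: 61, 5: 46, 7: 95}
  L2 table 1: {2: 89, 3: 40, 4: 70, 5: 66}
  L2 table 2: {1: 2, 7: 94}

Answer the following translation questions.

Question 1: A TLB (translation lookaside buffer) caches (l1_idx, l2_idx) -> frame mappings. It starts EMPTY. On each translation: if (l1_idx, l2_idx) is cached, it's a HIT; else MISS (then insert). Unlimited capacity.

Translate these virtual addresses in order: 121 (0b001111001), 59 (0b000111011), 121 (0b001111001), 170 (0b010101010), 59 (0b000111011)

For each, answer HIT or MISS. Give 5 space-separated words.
Answer: MISS MISS HIT MISS HIT

Derivation:
vaddr=121: (1,7) not in TLB -> MISS, insert
vaddr=59: (0,7) not in TLB -> MISS, insert
vaddr=121: (1,7) in TLB -> HIT
vaddr=170: (2,5) not in TLB -> MISS, insert
vaddr=59: (0,7) in TLB -> HIT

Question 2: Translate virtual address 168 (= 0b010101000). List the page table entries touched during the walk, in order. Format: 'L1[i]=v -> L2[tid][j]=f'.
Answer: L1[2]=1 -> L2[1][5]=66

Derivation:
vaddr = 168 = 0b010101000
Split: l1_idx=2, l2_idx=5, offset=0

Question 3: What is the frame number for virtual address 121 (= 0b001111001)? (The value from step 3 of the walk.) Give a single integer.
vaddr = 121: l1_idx=1, l2_idx=7
L1[1] = 0; L2[0][7] = 95

Answer: 95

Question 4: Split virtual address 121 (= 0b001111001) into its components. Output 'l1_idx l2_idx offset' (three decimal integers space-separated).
vaddr = 121 = 0b001111001
  top 3 bits -> l1_idx = 1
  next 3 bits -> l2_idx = 7
  bottom 3 bits -> offset = 1

Answer: 1 7 1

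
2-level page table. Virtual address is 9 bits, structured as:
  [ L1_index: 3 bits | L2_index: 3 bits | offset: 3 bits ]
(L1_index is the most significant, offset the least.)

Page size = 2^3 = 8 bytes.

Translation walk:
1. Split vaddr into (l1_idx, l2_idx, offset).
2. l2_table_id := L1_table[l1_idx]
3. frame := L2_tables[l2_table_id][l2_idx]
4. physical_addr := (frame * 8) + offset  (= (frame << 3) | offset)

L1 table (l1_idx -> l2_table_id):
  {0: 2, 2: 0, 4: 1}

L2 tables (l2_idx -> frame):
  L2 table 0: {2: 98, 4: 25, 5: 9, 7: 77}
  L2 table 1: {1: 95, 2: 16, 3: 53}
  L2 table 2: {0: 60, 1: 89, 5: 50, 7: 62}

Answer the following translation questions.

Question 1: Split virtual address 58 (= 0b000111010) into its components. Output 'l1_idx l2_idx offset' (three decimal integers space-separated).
Answer: 0 7 2

Derivation:
vaddr = 58 = 0b000111010
  top 3 bits -> l1_idx = 0
  next 3 bits -> l2_idx = 7
  bottom 3 bits -> offset = 2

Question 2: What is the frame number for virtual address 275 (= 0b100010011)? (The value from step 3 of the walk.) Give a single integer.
Answer: 16

Derivation:
vaddr = 275: l1_idx=4, l2_idx=2
L1[4] = 1; L2[1][2] = 16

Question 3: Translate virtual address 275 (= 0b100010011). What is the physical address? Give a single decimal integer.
Answer: 131

Derivation:
vaddr = 275 = 0b100010011
Split: l1_idx=4, l2_idx=2, offset=3
L1[4] = 1
L2[1][2] = 16
paddr = 16 * 8 + 3 = 131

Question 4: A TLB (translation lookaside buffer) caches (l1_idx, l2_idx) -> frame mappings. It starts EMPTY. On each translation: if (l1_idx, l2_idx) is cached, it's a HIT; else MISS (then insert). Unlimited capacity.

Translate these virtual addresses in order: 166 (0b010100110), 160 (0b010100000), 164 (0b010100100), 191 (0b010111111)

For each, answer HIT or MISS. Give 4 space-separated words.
Answer: MISS HIT HIT MISS

Derivation:
vaddr=166: (2,4) not in TLB -> MISS, insert
vaddr=160: (2,4) in TLB -> HIT
vaddr=164: (2,4) in TLB -> HIT
vaddr=191: (2,7) not in TLB -> MISS, insert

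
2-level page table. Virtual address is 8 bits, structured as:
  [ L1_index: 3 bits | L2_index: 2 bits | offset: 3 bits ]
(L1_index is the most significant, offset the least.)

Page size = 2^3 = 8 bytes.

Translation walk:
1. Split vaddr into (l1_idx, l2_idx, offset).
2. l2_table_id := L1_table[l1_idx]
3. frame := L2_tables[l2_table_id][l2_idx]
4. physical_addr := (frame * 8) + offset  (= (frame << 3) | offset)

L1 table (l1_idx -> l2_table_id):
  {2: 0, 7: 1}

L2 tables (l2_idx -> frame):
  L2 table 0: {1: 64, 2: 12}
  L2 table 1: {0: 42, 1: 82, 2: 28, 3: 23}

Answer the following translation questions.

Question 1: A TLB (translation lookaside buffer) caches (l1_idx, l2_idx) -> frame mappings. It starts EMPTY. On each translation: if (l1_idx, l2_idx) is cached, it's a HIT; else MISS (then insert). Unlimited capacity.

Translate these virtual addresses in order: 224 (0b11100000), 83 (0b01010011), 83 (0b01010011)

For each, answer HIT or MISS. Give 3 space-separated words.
vaddr=224: (7,0) not in TLB -> MISS, insert
vaddr=83: (2,2) not in TLB -> MISS, insert
vaddr=83: (2,2) in TLB -> HIT

Answer: MISS MISS HIT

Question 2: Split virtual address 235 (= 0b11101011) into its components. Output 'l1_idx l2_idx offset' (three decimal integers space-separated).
vaddr = 235 = 0b11101011
  top 3 bits -> l1_idx = 7
  next 2 bits -> l2_idx = 1
  bottom 3 bits -> offset = 3

Answer: 7 1 3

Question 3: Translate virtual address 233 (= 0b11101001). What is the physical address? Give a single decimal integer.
vaddr = 233 = 0b11101001
Split: l1_idx=7, l2_idx=1, offset=1
L1[7] = 1
L2[1][1] = 82
paddr = 82 * 8 + 1 = 657

Answer: 657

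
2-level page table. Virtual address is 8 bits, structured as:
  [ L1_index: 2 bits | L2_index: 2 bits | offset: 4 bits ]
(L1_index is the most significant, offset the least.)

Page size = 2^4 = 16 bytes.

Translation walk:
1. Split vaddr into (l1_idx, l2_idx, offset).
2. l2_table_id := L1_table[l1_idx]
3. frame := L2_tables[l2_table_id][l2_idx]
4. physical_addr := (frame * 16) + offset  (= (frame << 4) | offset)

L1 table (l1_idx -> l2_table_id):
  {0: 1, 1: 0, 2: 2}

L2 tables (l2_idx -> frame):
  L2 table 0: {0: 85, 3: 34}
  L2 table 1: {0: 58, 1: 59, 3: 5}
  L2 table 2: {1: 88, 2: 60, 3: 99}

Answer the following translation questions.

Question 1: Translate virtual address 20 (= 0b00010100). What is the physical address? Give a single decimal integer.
vaddr = 20 = 0b00010100
Split: l1_idx=0, l2_idx=1, offset=4
L1[0] = 1
L2[1][1] = 59
paddr = 59 * 16 + 4 = 948

Answer: 948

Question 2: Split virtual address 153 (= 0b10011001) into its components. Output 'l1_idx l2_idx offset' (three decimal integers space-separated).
Answer: 2 1 9

Derivation:
vaddr = 153 = 0b10011001
  top 2 bits -> l1_idx = 2
  next 2 bits -> l2_idx = 1
  bottom 4 bits -> offset = 9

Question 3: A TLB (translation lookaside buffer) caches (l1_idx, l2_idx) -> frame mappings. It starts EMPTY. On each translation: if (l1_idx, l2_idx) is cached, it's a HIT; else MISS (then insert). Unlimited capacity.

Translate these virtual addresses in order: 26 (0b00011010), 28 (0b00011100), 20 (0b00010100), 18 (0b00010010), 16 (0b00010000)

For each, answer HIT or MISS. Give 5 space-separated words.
vaddr=26: (0,1) not in TLB -> MISS, insert
vaddr=28: (0,1) in TLB -> HIT
vaddr=20: (0,1) in TLB -> HIT
vaddr=18: (0,1) in TLB -> HIT
vaddr=16: (0,1) in TLB -> HIT

Answer: MISS HIT HIT HIT HIT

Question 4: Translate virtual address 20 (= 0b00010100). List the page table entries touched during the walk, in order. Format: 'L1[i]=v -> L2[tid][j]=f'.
vaddr = 20 = 0b00010100
Split: l1_idx=0, l2_idx=1, offset=4

Answer: L1[0]=1 -> L2[1][1]=59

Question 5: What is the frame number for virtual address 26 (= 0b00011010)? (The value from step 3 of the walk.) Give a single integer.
vaddr = 26: l1_idx=0, l2_idx=1
L1[0] = 1; L2[1][1] = 59

Answer: 59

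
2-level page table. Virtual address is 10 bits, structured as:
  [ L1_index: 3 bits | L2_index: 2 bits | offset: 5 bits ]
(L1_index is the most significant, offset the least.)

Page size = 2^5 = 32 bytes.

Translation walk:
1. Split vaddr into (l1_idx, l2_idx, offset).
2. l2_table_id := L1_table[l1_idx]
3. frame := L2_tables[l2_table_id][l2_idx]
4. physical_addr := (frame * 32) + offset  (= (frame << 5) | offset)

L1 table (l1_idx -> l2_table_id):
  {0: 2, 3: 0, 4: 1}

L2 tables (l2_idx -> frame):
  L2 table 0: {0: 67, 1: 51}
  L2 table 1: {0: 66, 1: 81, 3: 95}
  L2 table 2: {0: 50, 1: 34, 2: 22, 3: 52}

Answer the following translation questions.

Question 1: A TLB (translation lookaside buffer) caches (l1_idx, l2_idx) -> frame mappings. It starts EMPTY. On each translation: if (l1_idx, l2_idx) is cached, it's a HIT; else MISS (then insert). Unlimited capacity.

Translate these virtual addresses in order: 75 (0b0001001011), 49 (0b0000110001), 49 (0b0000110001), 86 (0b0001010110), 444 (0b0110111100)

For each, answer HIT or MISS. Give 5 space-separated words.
vaddr=75: (0,2) not in TLB -> MISS, insert
vaddr=49: (0,1) not in TLB -> MISS, insert
vaddr=49: (0,1) in TLB -> HIT
vaddr=86: (0,2) in TLB -> HIT
vaddr=444: (3,1) not in TLB -> MISS, insert

Answer: MISS MISS HIT HIT MISS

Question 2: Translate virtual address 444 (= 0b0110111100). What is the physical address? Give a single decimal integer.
vaddr = 444 = 0b0110111100
Split: l1_idx=3, l2_idx=1, offset=28
L1[3] = 0
L2[0][1] = 51
paddr = 51 * 32 + 28 = 1660

Answer: 1660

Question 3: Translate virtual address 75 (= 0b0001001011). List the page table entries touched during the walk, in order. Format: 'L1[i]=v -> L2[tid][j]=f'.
vaddr = 75 = 0b0001001011
Split: l1_idx=0, l2_idx=2, offset=11

Answer: L1[0]=2 -> L2[2][2]=22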